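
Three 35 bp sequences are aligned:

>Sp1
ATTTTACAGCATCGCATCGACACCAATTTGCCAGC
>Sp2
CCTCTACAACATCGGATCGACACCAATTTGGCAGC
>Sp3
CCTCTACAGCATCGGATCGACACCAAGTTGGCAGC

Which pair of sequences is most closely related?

Sp1–Sp2: 6/35 differ, p = 0.171, d = 0.195.
Sp1–Sp3: 6/35 differ, p = 0.171, d = 0.195.
Sp2–Sp3: 2/35 differ, p = 0.057, d = 0.059.
The smallest distance is between Sp2 and Sp3.

Sp2 and Sp3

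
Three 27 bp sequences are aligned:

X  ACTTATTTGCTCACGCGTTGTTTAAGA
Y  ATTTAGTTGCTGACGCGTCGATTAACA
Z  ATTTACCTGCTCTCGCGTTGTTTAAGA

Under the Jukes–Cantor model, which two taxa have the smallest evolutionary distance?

X–Y: 6/27 differ, p = 0.222, d = 0.264.
X–Z: 4/27 differ, p = 0.148, d = 0.165.
Y–Z: 7/27 differ, p = 0.259, d = 0.318.
The smallest distance is between X and Z.

X and Z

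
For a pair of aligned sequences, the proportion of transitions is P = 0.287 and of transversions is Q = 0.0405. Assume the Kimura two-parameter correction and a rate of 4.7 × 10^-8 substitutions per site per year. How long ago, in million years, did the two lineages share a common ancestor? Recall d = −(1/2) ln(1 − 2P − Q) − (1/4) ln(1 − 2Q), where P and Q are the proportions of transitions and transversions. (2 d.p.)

5.29

Under the Kimura two-parameter model, d = −½ ln(1 − 2P − Q) − ¼ ln(1 − 2Q).
1 − 2P − Q = 0.3855, giving −½ ln(0.3855) = 0.476607.
1 − 2Q = 0.919, giving −¼ ln(0.919) = 0.021117.
d = 0.476607 + 0.021117 = 0.497724.
Under a molecular clock d = 2μt, so t = d/(2μ) = 0.497724 / (2 × 4.7 × 10^-8) = 5.29 million years.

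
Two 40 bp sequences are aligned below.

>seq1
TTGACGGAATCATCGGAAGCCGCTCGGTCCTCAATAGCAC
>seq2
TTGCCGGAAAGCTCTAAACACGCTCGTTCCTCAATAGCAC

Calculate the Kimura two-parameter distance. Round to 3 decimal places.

0.272

Of 40 sites, 1 differences are transitions and 8 are transversions, so P = 1/40 = 0.025 and Q = 8/40 = 0.2.
Under the Kimura two-parameter model, d = −½ ln(1 − 2P − Q) − ¼ ln(1 − 2Q).
1 − 2P − Q = 0.75, giving −½ ln(0.75) = 0.143841.
1 − 2Q = 0.6, giving −¼ ln(0.6) = 0.127706.
d = 0.143841 + 0.127706 = 0.271547.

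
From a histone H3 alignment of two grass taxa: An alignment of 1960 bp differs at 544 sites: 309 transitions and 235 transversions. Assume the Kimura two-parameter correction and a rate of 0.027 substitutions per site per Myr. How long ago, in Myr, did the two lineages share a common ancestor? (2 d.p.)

P = 309/1960 ≈ 0.157653 and Q = 235/1960 ≈ 0.119898.
Under the Kimura two-parameter model, d = −½ ln(1 − 2P − Q) − ¼ ln(1 − 2Q).
1 − 2P − Q = 0.564796, giving −½ ln(0.564796) = 0.285645.
1 − 2Q = 0.760204, giving −¼ ln(0.760204) = 0.068542.
d = 0.285645 + 0.068542 = 0.354187.
Under a molecular clock d = 2μt, so t = d/(2μ) = 0.354187 / (2 × 0.027) = 6.56 Myr.

6.56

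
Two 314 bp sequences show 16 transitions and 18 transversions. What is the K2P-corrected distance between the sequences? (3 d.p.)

0.117

P = 16/314 ≈ 0.050955 and Q = 18/314 ≈ 0.057325.
Under the Kimura two-parameter model, d = −½ ln(1 − 2P − Q) − ¼ ln(1 − 2Q).
1 − 2P − Q = 0.840765, giving −½ ln(0.840765) = 0.086722.
1 − 2Q = 0.88535, giving −¼ ln(0.88535) = 0.030443.
d = 0.086722 + 0.030443 = 0.117165.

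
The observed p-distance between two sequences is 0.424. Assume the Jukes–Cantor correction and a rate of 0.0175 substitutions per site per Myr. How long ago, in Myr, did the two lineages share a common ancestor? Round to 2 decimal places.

d = −(3/4) ln(1 − 4p/3) = −0.75 ln(1 − 0.565333) = −0.75 ln(0.434667)
  = −0.75 × (-0.833175) = 0.624881 substitutions/site.
Under a molecular clock d = 2μt, so t = d/(2μ) = 0.624881 / (2 × 0.0175) = 17.85 Myr.

17.85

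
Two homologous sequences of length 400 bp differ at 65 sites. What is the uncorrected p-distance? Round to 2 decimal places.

0.16

p = 65/400 = 0.1625 ≈ 0.16 (to 2 d.p.).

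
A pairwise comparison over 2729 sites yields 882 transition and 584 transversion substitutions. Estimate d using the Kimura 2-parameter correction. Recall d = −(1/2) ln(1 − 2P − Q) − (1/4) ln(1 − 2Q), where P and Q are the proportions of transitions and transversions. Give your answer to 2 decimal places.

1.12

P = 882/2729 ≈ 0.323195 and Q = 584/2729 ≈ 0.213998.
Under the Kimura two-parameter model, d = −½ ln(1 − 2P − Q) − ¼ ln(1 − 2Q).
1 − 2P − Q = 0.139612, giving −½ ln(0.139612) = 0.984444.
1 − 2Q = 0.572004, giving −¼ ln(0.572004) = 0.139652.
d = 0.984444 + 0.139652 = 1.124096.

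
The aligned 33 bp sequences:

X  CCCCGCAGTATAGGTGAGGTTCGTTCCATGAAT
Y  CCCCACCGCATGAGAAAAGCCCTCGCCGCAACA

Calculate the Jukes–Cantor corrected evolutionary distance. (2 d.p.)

0.97

The sequences differ at 18 of 33 sites, so p = 18/33 ≈ 0.545455.
d = −(3/4) ln(1 − 4p/3) = −0.75 ln(1 − 0.727273) = −0.75 ln(0.272727)
  = −0.75 × (-1.299284) = 0.974463 substitutions/site.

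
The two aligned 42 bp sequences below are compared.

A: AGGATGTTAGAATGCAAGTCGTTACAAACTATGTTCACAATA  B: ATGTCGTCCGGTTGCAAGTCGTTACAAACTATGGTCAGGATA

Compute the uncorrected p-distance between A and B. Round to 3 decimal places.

0.238

The sequences differ at 10 of 42 positions (sites 2, 4, 5, 8, 9, 11, 12, 34, 38, 39).
p = 10/42 = 0.238095… ≈ 0.238 (to 3 d.p.).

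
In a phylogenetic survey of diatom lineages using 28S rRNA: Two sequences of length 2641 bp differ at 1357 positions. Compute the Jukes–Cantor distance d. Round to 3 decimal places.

0.867

p = 1357/2641 ≈ 0.513821.
d = −(3/4) ln(1 − 4p/3) = −0.75 ln(1 − 0.685095) = −0.75 ln(0.314905)
  = −0.75 × (-1.155484) = 0.866613 substitutions/site.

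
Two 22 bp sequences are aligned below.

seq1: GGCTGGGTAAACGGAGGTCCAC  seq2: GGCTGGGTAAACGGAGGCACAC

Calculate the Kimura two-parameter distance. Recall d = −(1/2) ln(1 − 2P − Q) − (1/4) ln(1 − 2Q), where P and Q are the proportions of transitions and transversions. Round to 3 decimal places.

Of 22 sites, 1 differences are transitions and 1 are transversions, so P = 1/22 ≈ 0.045455 and Q = 1/22 ≈ 0.045455.
Under the Kimura two-parameter model, d = −½ ln(1 − 2P − Q) − ¼ ln(1 − 2Q).
1 − 2P − Q = 0.863635, giving −½ ln(0.863635) = 0.073303.
1 − 2Q = 0.90909, giving −¼ ln(0.90909) = 0.023828.
d = 0.073303 + 0.023828 = 0.097131.

0.097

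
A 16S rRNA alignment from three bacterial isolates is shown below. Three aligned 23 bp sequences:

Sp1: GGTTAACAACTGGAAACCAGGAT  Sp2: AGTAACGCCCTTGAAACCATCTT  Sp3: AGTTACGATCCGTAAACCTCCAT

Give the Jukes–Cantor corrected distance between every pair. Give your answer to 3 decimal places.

Sp1–Sp2: 10/23 sites differ → p ≈ 0.434783, d = −0.75 ln(1 − 0.579711) = 0.650110 ≈ 0.650.
Sp1–Sp3: 9/23 sites differ → p ≈ 0.391304, d = −0.75 ln(1 − 0.521739) = 0.553199 ≈ 0.553.
Sp2–Sp3: 9/23 sites differ → p ≈ 0.391304, d = −0.75 ln(1 − 0.521739) = 0.553199 ≈ 0.553.

d(Sp1,Sp2) = 0.650, d(Sp1,Sp3) = 0.553, d(Sp2,Sp3) = 0.553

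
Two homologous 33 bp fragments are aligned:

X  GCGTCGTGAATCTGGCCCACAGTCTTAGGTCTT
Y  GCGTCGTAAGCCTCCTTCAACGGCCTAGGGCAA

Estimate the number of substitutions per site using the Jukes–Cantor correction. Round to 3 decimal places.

The sequences differ at 14 of 33 sites, so p = 14/33 ≈ 0.424242.
d = −(3/4) ln(1 − 4p/3) = −0.75 ln(1 − 0.565656) = −0.75 ln(0.434344)
  = −0.75 × (-0.833918) = 0.625439 substitutions/site.

0.625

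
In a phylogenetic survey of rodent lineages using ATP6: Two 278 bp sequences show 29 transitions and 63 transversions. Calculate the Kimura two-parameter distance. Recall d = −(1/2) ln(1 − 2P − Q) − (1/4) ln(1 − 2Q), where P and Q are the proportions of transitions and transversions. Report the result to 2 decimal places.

P = 29/278 ≈ 0.104317 and Q = 63/278 ≈ 0.226619.
Under the Kimura two-parameter model, d = −½ ln(1 − 2P − Q) − ¼ ln(1 − 2Q).
1 − 2P − Q = 0.564747, giving −½ ln(0.564747) = 0.285689.
1 − 2Q = 0.546762, giving −¼ ln(0.546762) = 0.150935.
d = 0.285689 + 0.150935 = 0.436624.

0.44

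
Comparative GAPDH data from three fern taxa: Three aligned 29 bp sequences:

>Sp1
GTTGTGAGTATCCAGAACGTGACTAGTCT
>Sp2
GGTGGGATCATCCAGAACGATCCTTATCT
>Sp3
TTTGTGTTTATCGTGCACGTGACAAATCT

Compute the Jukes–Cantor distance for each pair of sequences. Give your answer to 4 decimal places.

d(Sp1,Sp2) = 0.4006, d(Sp1,Sp3) = 0.3439, d(Sp2,Sp3) = 0.6829

Sp1–Sp2: 9/29 sites differ → p ≈ 0.310345, d = −0.75 ln(1 − 0.413793) = 0.400562 ≈ 0.4006.
Sp1–Sp3: 8/29 sites differ → p ≈ 0.275862, d = −0.75 ln(1 − 0.367816) = 0.343931 ≈ 0.3439.
Sp2–Sp3: 13/29 sites differ → p ≈ 0.448276, d = −0.75 ln(1 − 0.597701) = 0.682920 ≈ 0.6829.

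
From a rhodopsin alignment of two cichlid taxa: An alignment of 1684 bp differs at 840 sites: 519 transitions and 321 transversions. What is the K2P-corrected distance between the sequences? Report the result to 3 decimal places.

P = 519/1684 ≈ 0.308195 and Q = 321/1684 ≈ 0.190618.
Under the Kimura two-parameter model, d = −½ ln(1 − 2P − Q) − ¼ ln(1 − 2Q).
1 − 2P − Q = 0.192992, giving −½ ln(0.192992) = 0.822553.
1 − 2Q = 0.618764, giving −¼ ln(0.618764) = 0.120008.
d = 0.822553 + 0.120008 = 0.942561.

0.943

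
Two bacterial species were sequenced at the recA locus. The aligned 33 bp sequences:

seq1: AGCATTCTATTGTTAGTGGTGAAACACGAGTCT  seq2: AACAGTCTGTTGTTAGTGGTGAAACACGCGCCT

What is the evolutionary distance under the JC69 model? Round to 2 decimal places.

0.17

The sequences differ at 5 of 33 sites (2, 5, 9, 29, 31), so p = 5/33 ≈ 0.151515.
d = −(3/4) ln(1 − 4p/3) = −0.75 ln(1 − 0.20202) = −0.75 ln(0.79798)
  = −0.75 × (-0.225672) = 0.169254 substitutions/site.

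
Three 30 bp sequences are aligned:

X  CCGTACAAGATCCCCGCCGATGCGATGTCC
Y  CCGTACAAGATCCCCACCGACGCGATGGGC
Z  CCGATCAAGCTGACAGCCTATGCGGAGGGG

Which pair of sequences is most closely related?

X and Y

X–Y: 4/30 differ, p = 0.133, d = 0.147.
X–Z: 12/30 differ, p = 0.400, d = 0.572.
Y–Z: 12/30 differ, p = 0.400, d = 0.572.
The smallest distance is between X and Y.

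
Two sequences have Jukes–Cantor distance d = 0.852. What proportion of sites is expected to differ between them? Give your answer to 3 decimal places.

p = (3/4)(1 − e^(−4d/3)) = 0.75 × (1 − e^(-1.136)) = 0.75 × (1 − 0.321101) = 0.509174.

0.509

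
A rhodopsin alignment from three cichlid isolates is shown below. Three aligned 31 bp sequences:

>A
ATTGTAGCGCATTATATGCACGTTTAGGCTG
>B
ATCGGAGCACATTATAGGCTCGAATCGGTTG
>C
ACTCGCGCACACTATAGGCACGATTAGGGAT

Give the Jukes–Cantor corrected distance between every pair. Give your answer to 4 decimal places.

d(A,B) = 0.3672, d(A,C) = 0.4806, d(B,C) = 0.4806

A–B: 9/31 sites differ → p ≈ 0.290323, d = −0.75 ln(1 − 0.387097) = 0.367161 ≈ 0.3672.
A–C: 11/31 sites differ → p ≈ 0.354839, d = −0.75 ln(1 − 0.473119) = 0.480585 ≈ 0.4806.
B–C: 11/31 sites differ → p ≈ 0.354839, d = −0.75 ln(1 − 0.473119) = 0.480585 ≈ 0.4806.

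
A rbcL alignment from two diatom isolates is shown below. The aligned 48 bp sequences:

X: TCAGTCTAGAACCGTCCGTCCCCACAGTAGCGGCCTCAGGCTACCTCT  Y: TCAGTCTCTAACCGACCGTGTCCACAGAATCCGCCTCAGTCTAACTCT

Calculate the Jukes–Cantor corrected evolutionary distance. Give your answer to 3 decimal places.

The sequences differ at 10 of 48 sites (8, 9, 15, 20, 21, 28, 30, 32, 40, 44), so p = 10/48 ≈ 0.208333.
d = −(3/4) ln(1 − 4p/3) = −0.75 ln(1 − 0.277777) = −0.75 ln(0.722223)
  = −0.75 × (-0.325421) = 0.244066 substitutions/site.

0.244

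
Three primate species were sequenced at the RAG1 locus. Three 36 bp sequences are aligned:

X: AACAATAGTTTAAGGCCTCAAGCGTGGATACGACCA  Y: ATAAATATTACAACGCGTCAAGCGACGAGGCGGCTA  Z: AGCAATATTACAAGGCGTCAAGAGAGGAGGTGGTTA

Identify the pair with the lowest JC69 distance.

Y and Z

X–Y: 13/36 differ, p = 0.361, d = 0.493.
X–Z: 13/36 differ, p = 0.361, d = 0.493.
Y–Z: 7/36 differ, p = 0.194, d = 0.225.
The smallest distance is between Y and Z.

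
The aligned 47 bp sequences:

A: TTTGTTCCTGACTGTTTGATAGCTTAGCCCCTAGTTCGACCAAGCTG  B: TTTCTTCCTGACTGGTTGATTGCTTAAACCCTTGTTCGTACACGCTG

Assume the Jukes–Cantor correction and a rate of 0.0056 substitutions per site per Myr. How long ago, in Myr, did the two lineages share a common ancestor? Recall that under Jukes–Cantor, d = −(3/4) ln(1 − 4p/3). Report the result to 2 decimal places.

The sequences differ at 9 of 47 sites (4, 15, 21, 27, 28, 33, 39, 40, 43), so p = 9/47 ≈ 0.191489.
d = −(3/4) ln(1 − 4p/3) = −0.75 ln(1 − 0.255319) = −0.75 ln(0.744681)
  = −0.75 × (-0.294799) = 0.221099 substitutions/site.
Under a molecular clock d = 2μt, so t = d/(2μ) = 0.221099 / (2 × 0.0056) = 19.74 Myr.

19.74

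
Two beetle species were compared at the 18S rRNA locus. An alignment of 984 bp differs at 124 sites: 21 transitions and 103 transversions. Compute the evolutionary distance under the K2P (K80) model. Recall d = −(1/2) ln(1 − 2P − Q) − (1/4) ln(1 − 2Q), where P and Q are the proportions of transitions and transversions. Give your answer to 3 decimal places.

0.138

P = 21/984 ≈ 0.021341 and Q = 103/984 ≈ 0.104675.
Under the Kimura two-parameter model, d = −½ ln(1 − 2P − Q) − ¼ ln(1 − 2Q).
1 − 2P − Q = 0.852643, giving −½ ln(0.852643) = 0.079707.
1 − 2Q = 0.79065, giving −¼ ln(0.79065) = 0.058725.
d = 0.079707 + 0.058725 = 0.138432.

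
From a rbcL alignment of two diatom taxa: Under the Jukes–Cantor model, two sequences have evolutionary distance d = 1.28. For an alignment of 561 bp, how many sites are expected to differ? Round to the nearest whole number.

344

Invert JC69: p = (3/4)(1 − e^(−4d/3)) = 0.75 × (1 − e^(-1.706667)) = 0.75 × (1 − 0.181470) = 0.613898.
Expected differing sites = pL ≈ 0.613898 × 561 = 344.396778 ≈ 344.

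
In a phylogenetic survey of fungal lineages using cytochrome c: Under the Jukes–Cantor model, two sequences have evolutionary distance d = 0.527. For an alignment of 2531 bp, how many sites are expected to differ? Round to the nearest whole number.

Invert JC69: p = (3/4)(1 − e^(−4d/3)) = 0.75 × (1 − e^(-0.702667)) = 0.75 × (1 − 0.495263) = 0.378553.
Expected differing sites = pL ≈ 0.378553 × 2531 = 958.117643 ≈ 958.

958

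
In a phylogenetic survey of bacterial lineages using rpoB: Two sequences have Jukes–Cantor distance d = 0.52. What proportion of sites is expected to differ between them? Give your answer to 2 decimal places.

0.38

p = (3/4)(1 − e^(−4d/3)) = 0.75 × (1 − e^(-0.693333)) = 0.75 × (1 − 0.499907) = 0.375070.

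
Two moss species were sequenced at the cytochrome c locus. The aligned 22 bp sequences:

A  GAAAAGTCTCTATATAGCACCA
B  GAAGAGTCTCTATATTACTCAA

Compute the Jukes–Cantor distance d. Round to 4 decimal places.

0.2708

The sequences differ at 5 of 22 sites (4, 16, 17, 19, 21), so p = 5/22 ≈ 0.227273.
d = −(3/4) ln(1 − 4p/3) = −0.75 ln(1 − 0.303031) = −0.75 ln(0.696969)
  = −0.75 × (-0.361014) = 0.270761 substitutions/site.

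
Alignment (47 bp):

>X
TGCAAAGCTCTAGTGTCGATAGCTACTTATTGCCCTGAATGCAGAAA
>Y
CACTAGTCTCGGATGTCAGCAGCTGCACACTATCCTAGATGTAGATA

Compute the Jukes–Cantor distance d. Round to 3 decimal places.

The sequences differ at 21 of 47 sites, so p = 21/47 ≈ 0.446809.
d = −(3/4) ln(1 − 4p/3) = −0.75 ln(1 − 0.595745) = −0.75 ln(0.404255)
  = −0.75 × (-0.905709) = 0.679282 substitutions/site.

0.679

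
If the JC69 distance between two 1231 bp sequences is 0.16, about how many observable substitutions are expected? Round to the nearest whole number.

177

Invert JC69: p = (3/4)(1 − e^(−4d/3)) = 0.75 × (1 − e^(-0.213333)) = 0.75 × (1 − 0.807887) = 0.144085.
Expected differing sites = pL ≈ 0.144085 × 1231 = 177.368635 ≈ 177.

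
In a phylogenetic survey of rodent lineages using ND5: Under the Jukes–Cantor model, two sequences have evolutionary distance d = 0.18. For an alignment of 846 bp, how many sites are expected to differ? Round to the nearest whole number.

135

Invert JC69: p = (3/4)(1 − e^(−4d/3)) = 0.75 × (1 − e^(-0.24)) = 0.75 × (1 − 0.786628) = 0.160029.
Expected differing sites = pL ≈ 0.160029 × 846 = 135.384534 ≈ 135.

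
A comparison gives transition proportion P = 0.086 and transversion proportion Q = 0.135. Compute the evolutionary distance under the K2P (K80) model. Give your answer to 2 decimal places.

Under the Kimura two-parameter model, d = −½ ln(1 − 2P − Q) − ¼ ln(1 − 2Q).
1 − 2P − Q = 0.693, giving −½ ln(0.693) = 0.183363.
1 − 2Q = 0.73, giving −¼ ln(0.73) = 0.078678.
d = 0.183363 + 0.078678 = 0.262041.

0.26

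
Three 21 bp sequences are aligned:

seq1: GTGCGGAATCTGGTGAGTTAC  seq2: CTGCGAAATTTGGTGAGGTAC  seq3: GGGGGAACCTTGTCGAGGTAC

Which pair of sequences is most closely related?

seq1–seq2: 4/21 differ, p = 0.190, d = 0.220.
seq1–seq3: 9/21 differ, p = 0.429, d = 0.635.
seq2–seq3: 7/21 differ, p = 0.333, d = 0.441.
The smallest distance is between seq1 and seq2.

seq1 and seq2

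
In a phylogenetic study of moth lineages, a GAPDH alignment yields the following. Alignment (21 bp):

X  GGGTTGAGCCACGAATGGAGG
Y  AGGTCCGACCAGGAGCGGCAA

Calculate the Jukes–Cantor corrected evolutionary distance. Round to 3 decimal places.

0.899

The sequences differ at 11 of 21 sites, so p = 11/21 ≈ 0.52381.
d = −(3/4) ln(1 − 4p/3) = −0.75 ln(1 − 0.698413) = −0.75 ln(0.301587)
  = −0.75 × (-1.198697) = 0.899023 substitutions/site.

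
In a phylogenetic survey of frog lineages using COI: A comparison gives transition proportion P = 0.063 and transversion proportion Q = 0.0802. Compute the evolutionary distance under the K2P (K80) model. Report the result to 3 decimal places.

Under the Kimura two-parameter model, d = −½ ln(1 − 2P − Q) − ¼ ln(1 − 2Q).
1 − 2P − Q = 0.7938, giving −½ ln(0.7938) = 0.115462.
1 − 2Q = 0.8396, giving −¼ ln(0.8396) = 0.043707.
d = 0.115462 + 0.043707 = 0.159169.

0.159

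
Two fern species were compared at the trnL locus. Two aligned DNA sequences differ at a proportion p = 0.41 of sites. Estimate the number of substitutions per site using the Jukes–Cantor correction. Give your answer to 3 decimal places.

d = −(3/4) ln(1 − 4p/3) = −0.75 ln(1 − 0.546667) = −0.75 ln(0.453333)
  = −0.75 × (-0.791128) = 0.593346 substitutions/site.

0.593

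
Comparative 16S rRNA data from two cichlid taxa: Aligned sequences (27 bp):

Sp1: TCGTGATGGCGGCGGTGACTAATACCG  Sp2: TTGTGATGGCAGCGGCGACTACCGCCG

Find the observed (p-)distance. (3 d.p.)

The sequences differ at 6 of 27 positions (sites 2, 11, 16, 22, 23, 24).
p = 6/27 = 0.222222… ≈ 0.222 (to 3 d.p.).

0.222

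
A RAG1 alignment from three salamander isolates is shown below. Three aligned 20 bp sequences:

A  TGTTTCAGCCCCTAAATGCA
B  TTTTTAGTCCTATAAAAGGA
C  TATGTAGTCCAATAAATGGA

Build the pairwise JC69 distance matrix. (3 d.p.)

A–B: 8/20 sites differ → p = 0.4, d = −0.75 ln(1 − 0.533333) = 0.571605 ≈ 0.572.
A–C: 8/20 sites differ → p = 0.4, d = −0.75 ln(1 − 0.533333) = 0.571605 ≈ 0.572.
B–C: 4/20 sites differ → p = 0.2, d = −0.75 ln(1 − 0.266667) = 0.232617 ≈ 0.233.

d(A,B) = 0.572, d(A,C) = 0.572, d(B,C) = 0.233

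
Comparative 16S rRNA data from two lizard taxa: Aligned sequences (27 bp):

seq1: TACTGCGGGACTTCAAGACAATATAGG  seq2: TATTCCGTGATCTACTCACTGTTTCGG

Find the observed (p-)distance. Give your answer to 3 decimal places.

0.481

The sequences differ at 13 of 27 positions.
p = 13/27 = 0.481481… ≈ 0.481 (to 3 d.p.).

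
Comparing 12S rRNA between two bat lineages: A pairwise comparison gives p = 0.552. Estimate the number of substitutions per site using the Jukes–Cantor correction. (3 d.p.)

0.999

d = −(3/4) ln(1 − 4p/3) = −0.75 ln(1 − 0.736) = −0.75 ln(0.264)
  = −0.75 × (-1.331806) = 0.998855 substitutions/site.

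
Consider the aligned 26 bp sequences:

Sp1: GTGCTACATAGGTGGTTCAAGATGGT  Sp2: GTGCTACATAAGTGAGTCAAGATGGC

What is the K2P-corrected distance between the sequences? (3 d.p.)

0.177

Of 26 sites, 3 differences are transitions and 1 are transversions, so P = 3/26 ≈ 0.115385 and Q = 1/26 ≈ 0.038462.
Under the Kimura two-parameter model, d = −½ ln(1 − 2P − Q) − ¼ ln(1 − 2Q).
1 − 2P − Q = 0.730768, giving −½ ln(0.730768) = 0.156830.
1 − 2Q = 0.923076, giving −¼ ln(0.923076) = 0.020011.
d = 0.156830 + 0.020011 = 0.176841.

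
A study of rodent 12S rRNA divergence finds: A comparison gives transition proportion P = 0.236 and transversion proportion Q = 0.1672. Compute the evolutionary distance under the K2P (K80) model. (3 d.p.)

Under the Kimura two-parameter model, d = −½ ln(1 − 2P − Q) − ¼ ln(1 − 2Q).
1 − 2P − Q = 0.3608, giving −½ ln(0.3608) = 0.509716.
1 − 2Q = 0.6656, giving −¼ ln(0.6656) = 0.101767.
d = 0.509716 + 0.101767 = 0.611483.

0.611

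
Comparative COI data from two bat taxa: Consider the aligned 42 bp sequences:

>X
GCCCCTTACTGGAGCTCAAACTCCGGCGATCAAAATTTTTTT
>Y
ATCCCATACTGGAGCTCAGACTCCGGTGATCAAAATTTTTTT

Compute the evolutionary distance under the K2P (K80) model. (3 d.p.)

Of 42 sites, 4 differences are transitions and 1 are transversions, so P = 4/42 ≈ 0.095238 and Q = 1/42 ≈ 0.02381.
Under the Kimura two-parameter model, d = −½ ln(1 − 2P − Q) − ¼ ln(1 − 2Q).
1 − 2P − Q = 0.785714, giving −½ ln(0.785714) = 0.120581.
1 − 2Q = 0.95238, giving −¼ ln(0.95238) = 0.012198.
d = 0.120581 + 0.012198 = 0.132779.

0.133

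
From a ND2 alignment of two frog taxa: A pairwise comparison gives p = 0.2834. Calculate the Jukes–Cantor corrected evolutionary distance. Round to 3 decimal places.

0.356

d = −(3/4) ln(1 − 4p/3) = −0.75 ln(1 − 0.377867) = −0.75 ln(0.622133)
  = −0.75 × (-0.474601) = 0.355951 substitutions/site.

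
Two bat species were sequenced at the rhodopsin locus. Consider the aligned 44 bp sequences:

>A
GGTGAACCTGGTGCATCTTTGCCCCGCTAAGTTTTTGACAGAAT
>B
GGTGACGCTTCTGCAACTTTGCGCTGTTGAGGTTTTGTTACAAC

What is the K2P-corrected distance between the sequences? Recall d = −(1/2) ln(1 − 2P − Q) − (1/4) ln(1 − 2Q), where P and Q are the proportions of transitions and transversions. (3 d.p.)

Of 44 sites, 5 differences are transitions and 9 are transversions, so P = 5/44 ≈ 0.113636 and Q = 9/44 ≈ 0.204545.
Under the Kimura two-parameter model, d = −½ ln(1 − 2P − Q) − ¼ ln(1 − 2Q).
1 − 2P − Q = 0.568183, giving −½ ln(0.568183) = 0.282656.
1 − 2Q = 0.59091, giving −¼ ln(0.59091) = 0.131523.
d = 0.282656 + 0.131523 = 0.414179.

0.414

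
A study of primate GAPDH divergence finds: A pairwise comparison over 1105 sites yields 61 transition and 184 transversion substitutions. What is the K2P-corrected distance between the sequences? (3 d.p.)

0.263

P = 61/1105 ≈ 0.055204 and Q = 184/1105 ≈ 0.166516.
Under the Kimura two-parameter model, d = −½ ln(1 − 2P − Q) − ¼ ln(1 − 2Q).
1 − 2P − Q = 0.723076, giving −½ ln(0.723076) = 0.162120.
1 − 2Q = 0.666968, giving −¼ ln(0.666968) = 0.101253.
d = 0.162120 + 0.101253 = 0.263373.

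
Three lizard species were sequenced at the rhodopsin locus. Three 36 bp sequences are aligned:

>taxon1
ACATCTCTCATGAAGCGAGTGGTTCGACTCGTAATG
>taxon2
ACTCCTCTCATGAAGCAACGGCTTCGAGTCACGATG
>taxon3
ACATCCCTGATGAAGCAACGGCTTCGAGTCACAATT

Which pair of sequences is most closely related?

taxon1–taxon2: 10/36 differ, p = 0.278, d = 0.347.
taxon1–taxon3: 10/36 differ, p = 0.278, d = 0.347.
taxon2–taxon3: 6/36 differ, p = 0.167, d = 0.188.
The smallest distance is between taxon2 and taxon3.

taxon2 and taxon3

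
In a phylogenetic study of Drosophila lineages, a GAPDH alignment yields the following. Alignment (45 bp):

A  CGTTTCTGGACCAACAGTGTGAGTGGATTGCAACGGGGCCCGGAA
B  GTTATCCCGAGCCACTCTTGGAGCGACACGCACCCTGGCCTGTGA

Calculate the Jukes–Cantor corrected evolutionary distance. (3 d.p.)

The sequences differ at 22 of 45 sites, so p = 22/45 ≈ 0.488889.
d = −(3/4) ln(1 − 4p/3) = −0.75 ln(1 − 0.651852) = −0.75 ln(0.348148)
  = −0.75 × (-1.055128) = 0.791346 substitutions/site.

0.791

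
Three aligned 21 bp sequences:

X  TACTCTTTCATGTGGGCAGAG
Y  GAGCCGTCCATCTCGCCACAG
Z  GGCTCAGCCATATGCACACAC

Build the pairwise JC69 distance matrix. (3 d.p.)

X–Y: 9/21 sites differ → p ≈ 0.428571, d = −0.75 ln(1 − 0.571428) = 0.635472 ≈ 0.635.
X–Z: 10/21 sites differ → p ≈ 0.47619, d = −0.75 ln(1 − 0.63492) = 0.755729 ≈ 0.756.
Y–Z: 10/21 sites differ → p ≈ 0.47619, d = −0.75 ln(1 − 0.63492) = 0.755729 ≈ 0.756.

d(X,Y) = 0.635, d(X,Z) = 0.756, d(Y,Z) = 0.756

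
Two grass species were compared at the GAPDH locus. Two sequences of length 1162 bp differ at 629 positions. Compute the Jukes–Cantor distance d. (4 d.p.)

p = 629/1162 ≈ 0.541308.
d = −(3/4) ln(1 − 4p/3) = −0.75 ln(1 − 0.721744) = −0.75 ln(0.278256)
  = −0.75 × (-1.279214) = 0.959411 substitutions/site.

0.9594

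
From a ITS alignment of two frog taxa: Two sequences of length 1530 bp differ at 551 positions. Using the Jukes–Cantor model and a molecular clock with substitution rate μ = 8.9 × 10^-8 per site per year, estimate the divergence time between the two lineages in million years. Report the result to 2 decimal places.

2.76

p = 551/1530 ≈ 0.360131.
d = −(3/4) ln(1 − 4p/3) = −0.75 ln(1 − 0.480175) = −0.75 ln(0.519825)
  = −0.75 × (-0.654263) = 0.490697 substitutions/site.
Under a molecular clock d = 2μt, so t = d/(2μ) = 0.490697 / (2 × 8.9 × 10^-8) = 2.76 million years.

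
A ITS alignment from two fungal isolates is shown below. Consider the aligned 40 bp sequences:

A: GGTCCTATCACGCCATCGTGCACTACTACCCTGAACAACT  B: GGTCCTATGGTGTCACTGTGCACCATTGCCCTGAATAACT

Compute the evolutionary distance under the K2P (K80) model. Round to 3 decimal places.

0.335

Of 40 sites, 9 differences are transitions and 1 are transversions, so P = 9/40 = 0.225 and Q = 1/40 = 0.025.
Under the Kimura two-parameter model, d = −½ ln(1 − 2P − Q) − ¼ ln(1 − 2Q).
1 − 2P − Q = 0.525, giving −½ ln(0.525) = 0.322179.
1 − 2Q = 0.95, giving −¼ ln(0.95) = 0.012823.
d = 0.322179 + 0.012823 = 0.335002.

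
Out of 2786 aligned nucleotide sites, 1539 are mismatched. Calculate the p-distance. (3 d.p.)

p = 1539/2786 = 0.552404… ≈ 0.552 (to 3 d.p.).

0.552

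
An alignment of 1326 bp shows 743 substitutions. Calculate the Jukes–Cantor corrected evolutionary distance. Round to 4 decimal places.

1.0311

p = 743/1326 ≈ 0.560332.
d = −(3/4) ln(1 − 4p/3) = −0.75 ln(1 − 0.747109) = −0.75 ln(0.252891)
  = −0.75 × (-1.374797) = 1.031098 substitutions/site.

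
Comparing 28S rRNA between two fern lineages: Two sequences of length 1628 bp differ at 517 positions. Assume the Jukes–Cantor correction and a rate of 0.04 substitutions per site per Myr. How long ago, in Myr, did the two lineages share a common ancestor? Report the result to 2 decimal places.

5.16

p = 517/1628 ≈ 0.317568.
d = −(3/4) ln(1 − 4p/3) = −0.75 ln(1 − 0.423424) = −0.75 ln(0.576576)
  = −0.75 × (-0.550648) = 0.412986 substitutions/site.
Under a molecular clock d = 2μt, so t = d/(2μ) = 0.412986 / (2 × 0.04) = 5.16 Myr.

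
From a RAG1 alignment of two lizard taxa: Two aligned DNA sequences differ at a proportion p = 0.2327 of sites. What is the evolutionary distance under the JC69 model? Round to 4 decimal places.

0.2786

d = −(3/4) ln(1 − 4p/3) = −0.75 ln(1 − 0.310267) = −0.75 ln(0.689733)
  = −0.75 × (-0.371451) = 0.278588 substitutions/site.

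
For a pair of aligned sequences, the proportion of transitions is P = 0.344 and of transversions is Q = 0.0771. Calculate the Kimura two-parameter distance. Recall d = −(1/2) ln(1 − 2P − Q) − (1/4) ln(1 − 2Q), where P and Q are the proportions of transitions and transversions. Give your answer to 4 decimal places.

Under the Kimura two-parameter model, d = −½ ln(1 − 2P − Q) − ¼ ln(1 − 2Q).
1 − 2P − Q = 0.2349, giving −½ ln(0.2349) = 0.724298.
1 − 2Q = 0.8458, giving −¼ ln(0.8458) = 0.041868.
d = 0.724298 + 0.041868 = 0.766166.

0.7662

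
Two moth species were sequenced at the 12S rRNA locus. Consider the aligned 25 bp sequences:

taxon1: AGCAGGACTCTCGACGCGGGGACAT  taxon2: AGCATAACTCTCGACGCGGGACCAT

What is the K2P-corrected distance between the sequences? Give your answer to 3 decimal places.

Of 25 sites, 2 differences are transitions and 2 are transversions, so P = 2/25 = 0.08 and Q = 2/25 = 0.08.
Under the Kimura two-parameter model, d = −½ ln(1 − 2P − Q) − ¼ ln(1 − 2Q).
1 − 2P − Q = 0.76, giving −½ ln(0.76) = 0.137218.
1 − 2Q = 0.84, giving −¼ ln(0.84) = 0.043588.
d = 0.137218 + 0.043588 = 0.180806.

0.181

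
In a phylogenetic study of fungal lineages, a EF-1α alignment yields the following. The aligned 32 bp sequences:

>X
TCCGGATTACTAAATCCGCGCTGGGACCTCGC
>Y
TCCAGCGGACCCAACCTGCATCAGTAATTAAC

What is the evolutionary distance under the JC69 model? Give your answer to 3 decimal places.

0.924

The sequences differ at 17 of 32 sites, so p = 17/32 = 0.53125.
d = −(3/4) ln(1 − 4p/3) = −0.75 ln(1 − 0.708333) = −0.75 ln(0.291667)
  = −0.75 × (-1.232143) = 0.924107 substitutions/site.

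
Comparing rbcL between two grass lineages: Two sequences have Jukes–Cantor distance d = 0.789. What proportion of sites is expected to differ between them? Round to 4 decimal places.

p = (3/4)(1 − e^(−4d/3)) = 0.75 × (1 − e^(-1.052)) = 0.75 × (1 − 0.349239) = 0.488071.

0.4881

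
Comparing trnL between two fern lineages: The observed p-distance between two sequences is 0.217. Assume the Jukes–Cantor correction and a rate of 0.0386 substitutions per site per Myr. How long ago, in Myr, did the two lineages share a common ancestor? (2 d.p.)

d = −(3/4) ln(1 − 4p/3) = −0.75 ln(1 − 0.289333) = −0.75 ln(0.710667)
  = −0.75 × (-0.341551) = 0.256163 substitutions/site.
Under a molecular clock d = 2μt, so t = d/(2μ) = 0.256163 / (2 × 0.0386) = 3.32 Myr.

3.32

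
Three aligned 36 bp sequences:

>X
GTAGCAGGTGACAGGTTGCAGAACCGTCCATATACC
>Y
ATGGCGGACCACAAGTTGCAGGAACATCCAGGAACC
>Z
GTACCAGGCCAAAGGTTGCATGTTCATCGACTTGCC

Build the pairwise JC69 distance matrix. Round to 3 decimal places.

d(X,Y) = 0.493, d(X,Z) = 0.493, d(Y,Z) = 0.608

X–Y: 13/36 sites differ → p ≈ 0.361111, d = −0.75 ln(1 − 0.481481) = 0.492584 ≈ 0.493.
X–Z: 13/36 sites differ → p ≈ 0.361111, d = −0.75 ln(1 − 0.481481) = 0.492584 ≈ 0.493.
Y–Z: 15/36 sites differ → p ≈ 0.416667, d = −0.75 ln(1 − 0.555556) = 0.608198 ≈ 0.608.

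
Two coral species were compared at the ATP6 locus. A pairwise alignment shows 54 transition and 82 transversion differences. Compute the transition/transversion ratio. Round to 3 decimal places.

0.659

R = 54/82 = 0.658536… ≈ 0.659 (to 3 d.p.).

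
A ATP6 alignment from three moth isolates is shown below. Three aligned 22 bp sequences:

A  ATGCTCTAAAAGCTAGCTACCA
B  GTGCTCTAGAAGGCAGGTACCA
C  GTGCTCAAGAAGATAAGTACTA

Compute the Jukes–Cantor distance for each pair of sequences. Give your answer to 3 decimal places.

d(A,B) = 0.271, d(A,C) = 0.414, d(B,C) = 0.271

A–B: 5/22 sites differ → p ≈ 0.227273, d = −0.75 ln(1 − 0.303031) = 0.270761 ≈ 0.271.
A–C: 7/22 sites differ → p ≈ 0.318182, d = −0.75 ln(1 − 0.424243) = 0.414052 ≈ 0.414.
B–C: 5/22 sites differ → p ≈ 0.227273, d = −0.75 ln(1 − 0.303031) = 0.270761 ≈ 0.271.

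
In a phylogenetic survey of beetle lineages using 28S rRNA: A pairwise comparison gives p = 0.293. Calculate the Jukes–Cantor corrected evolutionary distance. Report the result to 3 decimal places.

0.372

d = −(3/4) ln(1 − 4p/3) = −0.75 ln(1 − 0.390667) = −0.75 ln(0.609333)
  = −0.75 × (-0.495390) = 0.371543 substitutions/site.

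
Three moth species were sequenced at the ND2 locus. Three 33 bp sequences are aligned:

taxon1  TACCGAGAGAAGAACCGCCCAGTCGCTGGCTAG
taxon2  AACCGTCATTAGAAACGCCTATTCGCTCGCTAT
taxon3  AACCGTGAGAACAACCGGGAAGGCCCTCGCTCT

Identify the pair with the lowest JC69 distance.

taxon1 and taxon2

taxon1–taxon2: 10/33 differ, p = 0.303, d = 0.388.
taxon1–taxon3: 11/33 differ, p = 0.333, d = 0.441.
taxon2–taxon3: 12/33 differ, p = 0.364, d = 0.497.
The smallest distance is between taxon1 and taxon2.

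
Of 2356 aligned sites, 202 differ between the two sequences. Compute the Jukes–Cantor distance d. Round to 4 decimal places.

0.0910

p = 202/2356 ≈ 0.085739.
d = −(3/4) ln(1 − 4p/3) = −0.75 ln(1 − 0.114319) = −0.75 ln(0.885681)
  = −0.75 × (-0.121398) = 0.091049 substitutions/site.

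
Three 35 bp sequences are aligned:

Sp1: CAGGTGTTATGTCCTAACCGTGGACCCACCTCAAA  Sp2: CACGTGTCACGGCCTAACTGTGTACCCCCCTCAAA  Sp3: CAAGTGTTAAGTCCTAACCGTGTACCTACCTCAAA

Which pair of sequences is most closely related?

Sp1–Sp2: 7/35 differ, p = 0.200, d = 0.233.
Sp1–Sp3: 4/35 differ, p = 0.114, d = 0.124.
Sp2–Sp3: 7/35 differ, p = 0.200, d = 0.233.
The smallest distance is between Sp1 and Sp3.

Sp1 and Sp3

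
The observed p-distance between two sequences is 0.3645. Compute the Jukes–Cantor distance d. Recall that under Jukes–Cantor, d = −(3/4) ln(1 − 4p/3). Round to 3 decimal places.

0.499

d = −(3/4) ln(1 − 4p/3) = −0.75 ln(1 − 0.486) = −0.75 ln(0.514)
  = −0.75 × (-0.665532) = 0.499149 substitutions/site.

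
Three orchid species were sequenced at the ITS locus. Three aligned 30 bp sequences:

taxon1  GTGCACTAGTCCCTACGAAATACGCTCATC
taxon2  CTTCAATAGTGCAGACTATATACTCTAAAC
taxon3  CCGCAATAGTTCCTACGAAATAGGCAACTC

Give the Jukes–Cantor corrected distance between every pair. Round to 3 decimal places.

taxon1–taxon2: 11/30 sites differ → p ≈ 0.366667, d = −0.75 ln(1 − 0.488889) = 0.503376 ≈ 0.503.
taxon1–taxon3: 8/30 sites differ → p ≈ 0.266667, d = −0.75 ln(1 − 0.355556) = 0.329526 ≈ 0.330.
taxon2–taxon3: 12/30 sites differ → p = 0.4, d = −0.75 ln(1 − 0.533333) = 0.571605 ≈ 0.572.

d(taxon1,taxon2) = 0.503, d(taxon1,taxon3) = 0.330, d(taxon2,taxon3) = 0.572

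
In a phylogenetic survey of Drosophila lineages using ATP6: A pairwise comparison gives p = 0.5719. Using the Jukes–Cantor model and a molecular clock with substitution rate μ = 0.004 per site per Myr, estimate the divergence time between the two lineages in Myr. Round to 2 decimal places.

134.79

d = −(3/4) ln(1 − 4p/3) = −0.75 ln(1 − 0.762533) = −0.75 ln(0.237467)
  = −0.75 × (-1.437727) = 1.078295 substitutions/site.
Under a molecular clock d = 2μt, so t = d/(2μ) = 1.078295 / (2 × 0.004) = 134.79 Myr.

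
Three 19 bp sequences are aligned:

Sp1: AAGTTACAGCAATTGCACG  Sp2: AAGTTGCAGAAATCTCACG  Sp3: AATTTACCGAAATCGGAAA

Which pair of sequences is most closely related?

Sp1 and Sp2

Sp1–Sp2: 4/19 differ, p = 0.211, d = 0.247.
Sp1–Sp3: 7/19 differ, p = 0.368, d = 0.507.
Sp2–Sp3: 7/19 differ, p = 0.368, d = 0.507.
The smallest distance is between Sp1 and Sp2.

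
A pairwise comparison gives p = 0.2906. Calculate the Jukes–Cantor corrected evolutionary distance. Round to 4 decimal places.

d = −(3/4) ln(1 − 4p/3) = −0.75 ln(1 − 0.387467) = −0.75 ln(0.612533)
  = −0.75 × (-0.490152) = 0.367614 substitutions/site.

0.3676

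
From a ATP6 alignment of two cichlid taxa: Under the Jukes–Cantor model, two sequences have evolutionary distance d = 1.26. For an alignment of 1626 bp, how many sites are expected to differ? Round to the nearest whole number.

Invert JC69: p = (3/4)(1 − e^(−4d/3)) = 0.75 × (1 − e^(-1.68)) = 0.75 × (1 − 0.186374) = 0.610220.
Expected differing sites = pL ≈ 0.610220 × 1626 = 992.21772 ≈ 992.

992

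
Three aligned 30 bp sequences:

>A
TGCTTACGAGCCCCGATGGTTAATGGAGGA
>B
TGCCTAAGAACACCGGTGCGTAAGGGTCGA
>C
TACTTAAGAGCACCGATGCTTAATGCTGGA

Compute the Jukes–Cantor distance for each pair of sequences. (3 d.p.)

d(A,B) = 0.441, d(A,C) = 0.233, d(B,C) = 0.330

A–B: 10/30 sites differ → p ≈ 0.333333, d = −0.75 ln(1 − 0.444444) = 0.440839 ≈ 0.441.
A–C: 6/30 sites differ → p = 0.2, d = −0.75 ln(1 − 0.266667) = 0.232617 ≈ 0.233.
B–C: 8/30 sites differ → p ≈ 0.266667, d = −0.75 ln(1 − 0.355556) = 0.329526 ≈ 0.330.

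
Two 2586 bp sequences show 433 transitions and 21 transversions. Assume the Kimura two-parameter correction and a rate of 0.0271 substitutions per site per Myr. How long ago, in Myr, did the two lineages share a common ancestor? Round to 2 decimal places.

P = 433/2586 ≈ 0.16744 and Q = 21/2586 ≈ 0.008121.
Under the Kimura two-parameter model, d = −½ ln(1 − 2P − Q) − ¼ ln(1 − 2Q).
1 − 2P − Q = 0.656999, giving −½ ln(0.656999) = 0.210036.
1 − 2Q = 0.983758, giving −¼ ln(0.983758) = 0.004094.
d = 0.210036 + 0.004094 = 0.214130.
Under a molecular clock d = 2μt, so t = d/(2μ) = 0.214130 / (2 × 0.0271) = 3.95 Myr.

3.95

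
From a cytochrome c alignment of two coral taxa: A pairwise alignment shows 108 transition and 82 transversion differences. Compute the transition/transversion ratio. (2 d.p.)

R = 108/82 = 1.317073… ≈ 1.32 (to 2 d.p.).

1.32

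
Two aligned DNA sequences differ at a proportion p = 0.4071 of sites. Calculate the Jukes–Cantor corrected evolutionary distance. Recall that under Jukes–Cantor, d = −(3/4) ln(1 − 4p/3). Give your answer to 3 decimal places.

d = −(3/4) ln(1 − 4p/3) = −0.75 ln(1 − 0.5428) = −0.75 ln(0.4572)
  = −0.75 × (-0.782634) = 0.586976 substitutions/site.

0.587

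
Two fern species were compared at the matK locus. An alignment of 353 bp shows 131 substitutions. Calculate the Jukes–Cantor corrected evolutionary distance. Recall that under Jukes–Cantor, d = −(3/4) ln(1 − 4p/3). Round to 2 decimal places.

0.51

p = 131/353 ≈ 0.371105.
d = −(3/4) ln(1 − 4p/3) = −0.75 ln(1 − 0.494807) = −0.75 ln(0.505193)
  = −0.75 × (-0.682815) = 0.512111 substitutions/site.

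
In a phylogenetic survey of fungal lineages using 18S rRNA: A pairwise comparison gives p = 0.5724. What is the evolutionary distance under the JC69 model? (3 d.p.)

1.080

d = −(3/4) ln(1 − 4p/3) = −0.75 ln(1 − 0.7632) = −0.75 ln(0.2368)
  = −0.75 × (-1.440539) = 1.080404 substitutions/site.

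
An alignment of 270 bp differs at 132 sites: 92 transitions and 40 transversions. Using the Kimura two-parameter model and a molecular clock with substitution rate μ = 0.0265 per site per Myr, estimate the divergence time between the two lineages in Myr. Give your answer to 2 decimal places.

18.35

P = 92/270 ≈ 0.340741 and Q = 40/270 ≈ 0.148148.
Under the Kimura two-parameter model, d = −½ ln(1 − 2P − Q) − ¼ ln(1 − 2Q).
1 − 2P − Q = 0.17037, giving −½ ln(0.17037) = 0.884891.
1 − 2Q = 0.703704, giving −¼ ln(0.703704) = 0.087849.
d = 0.884891 + 0.087849 = 0.972740.
Under a molecular clock d = 2μt, so t = d/(2μ) = 0.972740 / (2 × 0.0265) = 18.35 Myr.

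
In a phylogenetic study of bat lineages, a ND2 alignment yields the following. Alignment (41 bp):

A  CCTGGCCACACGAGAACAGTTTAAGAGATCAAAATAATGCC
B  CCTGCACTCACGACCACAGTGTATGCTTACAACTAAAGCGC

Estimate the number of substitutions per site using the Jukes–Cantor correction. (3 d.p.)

0.604

The sequences differ at 17 of 41 sites, so p = 17/41 ≈ 0.414634.
d = −(3/4) ln(1 − 4p/3) = −0.75 ln(1 − 0.552845) = −0.75 ln(0.447155)
  = −0.75 × (-0.804850) = 0.603638 substitutions/site.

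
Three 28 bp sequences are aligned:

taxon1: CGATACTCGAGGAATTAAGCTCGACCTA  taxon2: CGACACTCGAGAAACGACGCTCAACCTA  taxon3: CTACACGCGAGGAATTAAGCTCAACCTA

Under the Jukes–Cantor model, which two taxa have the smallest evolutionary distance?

taxon1–taxon2: 6/28 differ, p = 0.214, d = 0.252.
taxon1–taxon3: 4/28 differ, p = 0.143, d = 0.158.
taxon2–taxon3: 6/28 differ, p = 0.214, d = 0.252.
The smallest distance is between taxon1 and taxon3.

taxon1 and taxon3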